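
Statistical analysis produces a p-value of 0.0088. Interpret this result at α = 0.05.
Since p = 0.0088 < α = 0.05, reject H₀.
There is sufficient evidence to reject the null hypothesis; the result is statistically significant at the 0.05 level.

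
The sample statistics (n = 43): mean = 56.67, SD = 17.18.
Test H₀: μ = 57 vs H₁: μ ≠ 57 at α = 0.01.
One-sample t-test:
H₀: μ = 57
H₁: μ ≠ 57
df = n - 1 = 42
t = (x̄ - μ₀) / (s/√n) = (56.67 - 57) / (17.18/√43) = -0.126
p-value = 0.9004

Since p-value > α = 0.01, we fail to reject H₀.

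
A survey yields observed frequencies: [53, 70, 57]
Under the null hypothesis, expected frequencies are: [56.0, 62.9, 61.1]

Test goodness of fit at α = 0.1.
Chi-square goodness of fit test:
H₀: observed counts match expected distribution
H₁: observed counts differ from expected distribution
df = k - 1 = 2
χ² = Σ(O - E)²/E
   = (53 - 56.0)²/56.0 + (70 - 62.9)²/62.9 + (57 - 61.1)²/61.1
   = 0.161 + 0.801 + 0.275
   = 1.24
p-value = 0.5387

Since p-value > α = 0.1, we fail to reject H₀.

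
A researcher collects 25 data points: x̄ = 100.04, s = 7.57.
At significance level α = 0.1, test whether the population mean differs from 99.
One-sample t-test:
H₀: μ = 99
H₁: μ ≠ 99
df = n - 1 = 24
t = (x̄ - μ₀) / (s/√n) = (100.04 - 99) / (7.57/√25) = 0.687
p-value = 0.4987

Since p-value > α = 0.1, we fail to reject H₀.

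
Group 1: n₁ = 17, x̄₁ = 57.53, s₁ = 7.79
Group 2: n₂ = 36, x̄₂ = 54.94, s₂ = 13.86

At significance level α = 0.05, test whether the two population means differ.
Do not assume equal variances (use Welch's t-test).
Welch's two-sample t-test:
H₀: μ₁ = μ₂
H₁: μ₁ ≠ μ₂
s₁²/n₁ = 7.79²/17 = 3.5697,  s₂²/n₂ = 13.86²/36 = 5.3361
SE = √(s₁²/n₁ + s₂²/n₂) = √(3.5697 + 5.3361) = 2.9843
df (Welch-Satterthwaite) = (s₁²/n₁ + s₂²/n₂)² / [(s₁²/n₁)²/(n₁-1) + (s₂²/n₂)²/(n₂-1)] ≈ 49.26
t = (x̄₁ - x̄₂) / SE = (57.53 - 54.94) / 2.9843 = 2.59 / 2.9843 = 0.868
p-value = 0.3897

Since p-value > α = 0.05, we fail to reject H₀.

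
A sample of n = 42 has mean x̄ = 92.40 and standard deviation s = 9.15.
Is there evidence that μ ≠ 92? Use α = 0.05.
One-sample t-test:
H₀: μ = 92
H₁: μ ≠ 92
df = n - 1 = 41
t = (x̄ - μ₀) / (s/√n) = (92.40 - 92) / (9.15/√42) = 0.283
p-value = 0.7784

Since p-value > α = 0.05, we fail to reject H₀.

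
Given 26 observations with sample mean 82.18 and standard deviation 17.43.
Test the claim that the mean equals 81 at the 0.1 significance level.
One-sample t-test:
H₀: μ = 81
H₁: μ ≠ 81
df = n - 1 = 25
t = (x̄ - μ₀) / (s/√n) = (82.18 - 81) / (17.43/√26) = 0.345
p-value = 0.7328

Since p-value > α = 0.1, we fail to reject H₀.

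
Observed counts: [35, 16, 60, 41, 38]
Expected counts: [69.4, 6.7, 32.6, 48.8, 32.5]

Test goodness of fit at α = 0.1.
Chi-square goodness of fit test:
H₀: observed counts match expected distribution
H₁: observed counts differ from expected distribution
df = k - 1 = 4
χ² = Σ(O - E)²/E
   = (35 - 69.4)²/69.4 + (16 - 6.7)²/6.7 + (60 - 32.6)²/32.6 + (41 - 48.8)²/48.8 + (38 - 32.5)²/32.5
   = 17.051 + 12.909 + 23.029 + 1.247 + 0.931
   = 55.17
p-value < 0.0001

Since p-value < α = 0.1, we reject H₀.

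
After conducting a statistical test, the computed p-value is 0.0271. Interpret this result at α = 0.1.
Since p = 0.0271 < α = 0.1, reject H₀.
There is sufficient evidence to reject the null hypothesis; the result is statistically significant at the 0.1 level.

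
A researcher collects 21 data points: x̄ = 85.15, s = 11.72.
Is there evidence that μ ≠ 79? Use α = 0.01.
One-sample t-test:
H₀: μ = 79
H₁: μ ≠ 79
df = n - 1 = 20
t = (x̄ - μ₀) / (s/√n) = (85.15 - 79) / (11.72/√21) = 2.405
p-value = 0.0260

Since p-value > α = 0.01, we fail to reject H₀.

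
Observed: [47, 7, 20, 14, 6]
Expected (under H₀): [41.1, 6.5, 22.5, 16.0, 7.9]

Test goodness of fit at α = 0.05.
Chi-square goodness of fit test:
H₀: observed counts match expected distribution
H₁: observed counts differ from expected distribution
df = k - 1 = 4
χ² = Σ(O - E)²/E
   = (47 - 41.1)²/41.1 + (7 - 6.5)²/6.5 + (20 - 22.5)²/22.5 + (14 - 16.0)²/16.0 + (6 - 7.9)²/7.9
   = 0.847 + 0.038 + 0.278 + 0.250 + 0.457
   = 1.87
p-value = 0.7596

Since p-value > α = 0.05, we fail to reject H₀.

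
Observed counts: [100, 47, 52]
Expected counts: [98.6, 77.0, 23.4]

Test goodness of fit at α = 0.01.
Chi-square goodness of fit test:
H₀: observed counts match expected distribution
H₁: observed counts differ from expected distribution
df = k - 1 = 2
χ² = Σ(O - E)²/E
   = (100 - 98.6)²/98.6 + (47 - 77.0)²/77.0 + (52 - 23.4)²/23.4
   = 0.020 + 11.688 + 34.956
   = 46.66
p-value < 0.0001

Since p-value < α = 0.01, we reject H₀.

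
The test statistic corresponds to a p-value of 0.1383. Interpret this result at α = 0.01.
Since p = 0.1383 > α = 0.01, fail to reject H₀.
There is insufficient evidence to reject the null hypothesis; the result is not statistically significant at the 0.01 level.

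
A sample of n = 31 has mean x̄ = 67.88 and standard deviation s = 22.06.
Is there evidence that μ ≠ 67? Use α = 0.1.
One-sample t-test:
H₀: μ = 67
H₁: μ ≠ 67
df = n - 1 = 30
t = (x̄ - μ₀) / (s/√n) = (67.88 - 67) / (22.06/√31) = 0.222
p-value = 0.8257

Since p-value > α = 0.1, we fail to reject H₀.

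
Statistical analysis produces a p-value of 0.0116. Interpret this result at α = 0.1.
Since p = 0.0116 < α = 0.1, reject H₀.
There is sufficient evidence to reject the null hypothesis; the result is statistically significant at the 0.1 level.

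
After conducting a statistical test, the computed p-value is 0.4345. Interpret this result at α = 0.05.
Since p = 0.4345 > α = 0.05, fail to reject H₀.
There is insufficient evidence to reject the null hypothesis; the result is not statistically significant at the 0.05 level.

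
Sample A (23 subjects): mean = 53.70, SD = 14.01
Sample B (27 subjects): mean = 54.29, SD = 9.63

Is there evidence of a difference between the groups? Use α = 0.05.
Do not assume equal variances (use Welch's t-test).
Welch's two-sample t-test:
H₀: μ₁ = μ₂
H₁: μ₁ ≠ μ₂
s₁²/n₁ = 14.01²/23 = 8.5339,  s₂²/n₂ = 9.63²/27 = 3.4347
SE = √(s₁²/n₁ + s₂²/n₂) = √(8.5339 + 3.4347) = 3.4596
df (Welch-Satterthwaite) = (s₁²/n₁ + s₂²/n₂)² / [(s₁²/n₁)²/(n₁-1) + (s₂²/n₂)²/(n₂-1)] ≈ 38.06
t = (x̄₁ - x̄₂) / SE = (53.70 - 54.29) / 3.4596 = -0.59 / 3.4596 = -0.171
p-value = 0.8655

Since p-value > α = 0.05, we fail to reject H₀.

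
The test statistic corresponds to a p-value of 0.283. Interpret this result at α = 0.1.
Since p = 0.283 > α = 0.1, fail to reject H₀.
There is insufficient evidence to reject the null hypothesis; the result is not statistically significant at the 0.1 level.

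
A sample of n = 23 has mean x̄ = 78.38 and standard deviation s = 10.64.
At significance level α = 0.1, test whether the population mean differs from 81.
One-sample t-test:
H₀: μ = 81
H₁: μ ≠ 81
df = n - 1 = 22
t = (x̄ - μ₀) / (s/√n) = (78.38 - 81) / (10.64/√23) = -1.181
p-value = 0.2502

Since p-value > α = 0.1, we fail to reject H₀.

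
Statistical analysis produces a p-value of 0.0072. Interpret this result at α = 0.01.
Since p = 0.0072 < α = 0.01, reject H₀.
There is sufficient evidence to reject the null hypothesis; the result is statistically significant at the 0.01 level.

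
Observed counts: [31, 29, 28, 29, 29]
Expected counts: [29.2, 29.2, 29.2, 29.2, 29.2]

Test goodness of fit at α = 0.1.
Chi-square goodness of fit test:
H₀: observed counts match expected distribution
H₁: observed counts differ from expected distribution
df = k - 1 = 4
χ² = Σ(O - E)²/E
   = (31 - 29.2)²/29.2 + (29 - 29.2)²/29.2 + (28 - 29.2)²/29.2 + (29 - 29.2)²/29.2 + (29 - 29.2)²/29.2
   = 0.111 + 0.001 + 0.049 + 0.001 + 0.001
   = 0.16
p-value = 0.9968

Since p-value > α = 0.1, we fail to reject H₀.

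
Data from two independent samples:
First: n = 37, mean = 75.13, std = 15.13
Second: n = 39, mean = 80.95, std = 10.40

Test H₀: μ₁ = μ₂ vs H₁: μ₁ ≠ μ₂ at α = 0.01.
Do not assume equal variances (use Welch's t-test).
Welch's two-sample t-test:
H₀: μ₁ = μ₂
H₁: μ₁ ≠ μ₂
s₁²/n₁ = 15.13²/37 = 6.1869,  s₂²/n₂ = 10.40²/39 = 2.7733
SE = √(s₁²/n₁ + s₂²/n₂) = √(6.1869 + 2.7733) = 2.9934
df (Welch-Satterthwaite) = (s₁²/n₁ + s₂²/n₂)² / [(s₁²/n₁)²/(n₁-1) + (s₂²/n₂)²/(n₂-1)] ≈ 63.43
t = (x̄₁ - x̄₂) / SE = (75.13 - 80.95) / 2.9934 = -5.82 / 2.9934 = -1.944
p-value = 0.0563

Since p-value > α = 0.01, we fail to reject H₀.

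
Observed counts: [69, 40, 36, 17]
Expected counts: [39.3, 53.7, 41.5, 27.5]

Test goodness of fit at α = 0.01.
Chi-square goodness of fit test:
H₀: observed counts match expected distribution
H₁: observed counts differ from expected distribution
df = k - 1 = 3
χ² = Σ(O - E)²/E
   = (69 - 39.3)²/39.3 + (40 - 53.7)²/53.7 + (36 - 41.5)²/41.5 + (17 - 27.5)²/27.5
   = 22.445 + 3.495 + 0.729 + 4.009
   = 30.68
p-value < 0.0001

Since p-value < α = 0.01, we reject H₀.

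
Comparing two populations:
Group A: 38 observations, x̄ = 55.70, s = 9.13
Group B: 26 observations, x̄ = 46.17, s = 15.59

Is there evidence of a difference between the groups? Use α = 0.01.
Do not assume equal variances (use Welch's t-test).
Welch's two-sample t-test:
H₀: μ₁ = μ₂
H₁: μ₁ ≠ μ₂
s₁²/n₁ = 9.13²/38 = 2.1936,  s₂²/n₂ = 15.59²/26 = 9.3480
SE = √(s₁²/n₁ + s₂²/n₂) = √(2.1936 + 9.3480) = 3.3973
df (Welch-Satterthwaite) = (s₁²/n₁ + s₂²/n₂)² / [(s₁²/n₁)²/(n₁-1) + (s₂²/n₂)²/(n₂-1)] ≈ 36.74
t = (x̄₁ - x̄₂) / SE = (55.70 - 46.17) / 3.3973 = 9.53 / 3.3973 = 2.805
p-value = 0.0080

Since p-value < α = 0.01, we reject H₀.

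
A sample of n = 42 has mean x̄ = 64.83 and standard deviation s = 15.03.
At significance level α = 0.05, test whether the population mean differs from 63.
One-sample t-test:
H₀: μ = 63
H₁: μ ≠ 63
df = n - 1 = 41
t = (x̄ - μ₀) / (s/√n) = (64.83 - 63) / (15.03/√42) = 0.789
p-value = 0.4346

Since p-value > α = 0.05, we fail to reject H₀.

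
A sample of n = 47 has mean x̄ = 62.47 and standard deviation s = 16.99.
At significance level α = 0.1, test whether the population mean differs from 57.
One-sample t-test:
H₀: μ = 57
H₁: μ ≠ 57
df = n - 1 = 46
t = (x̄ - μ₀) / (s/√n) = (62.47 - 57) / (16.99/√47) = 2.207
p-value = 0.0323

Since p-value < α = 0.1, we reject H₀.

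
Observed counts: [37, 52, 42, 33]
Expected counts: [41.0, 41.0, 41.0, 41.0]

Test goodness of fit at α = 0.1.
Chi-square goodness of fit test:
H₀: observed counts match expected distribution
H₁: observed counts differ from expected distribution
df = k - 1 = 3
χ² = Σ(O - E)²/E
   = (37 - 41.0)²/41.0 + (52 - 41.0)²/41.0 + (42 - 41.0)²/41.0 + (33 - 41.0)²/41.0
   = 0.390 + 2.951 + 0.024 + 1.561
   = 4.93
p-value = 0.1772

Since p-value > α = 0.1, we fail to reject H₀.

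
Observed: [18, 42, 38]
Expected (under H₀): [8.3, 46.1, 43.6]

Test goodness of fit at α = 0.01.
Chi-square goodness of fit test:
H₀: observed counts match expected distribution
H₁: observed counts differ from expected distribution
df = k - 1 = 2
χ² = Σ(O - E)²/E
   = (18 - 8.3)²/8.3 + (42 - 46.1)²/46.1 + (38 - 43.6)²/43.6
   = 11.336 + 0.365 + 0.719
   = 12.42
p-value = 0.0020

Since p-value < α = 0.01, we reject H₀.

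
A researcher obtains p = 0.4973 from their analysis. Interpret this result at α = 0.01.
Since p = 0.4973 > α = 0.01, fail to reject H₀.
There is insufficient evidence to reject the null hypothesis; the result is not statistically significant at the 0.01 level.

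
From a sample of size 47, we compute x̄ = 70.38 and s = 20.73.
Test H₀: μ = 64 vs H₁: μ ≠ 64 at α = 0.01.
One-sample t-test:
H₀: μ = 64
H₁: μ ≠ 64
df = n - 1 = 46
t = (x̄ - μ₀) / (s/√n) = (70.38 - 64) / (20.73/√47) = 2.110
p-value = 0.0403

Since p-value > α = 0.01, we fail to reject H₀.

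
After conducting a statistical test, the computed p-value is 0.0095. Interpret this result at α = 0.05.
Since p = 0.0095 < α = 0.05, reject H₀.
There is sufficient evidence to reject the null hypothesis; the result is statistically significant at the 0.05 level.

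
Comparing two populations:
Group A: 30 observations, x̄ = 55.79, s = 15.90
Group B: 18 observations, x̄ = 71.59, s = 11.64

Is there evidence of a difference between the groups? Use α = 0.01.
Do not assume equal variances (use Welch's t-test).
Welch's two-sample t-test:
H₀: μ₁ = μ₂
H₁: μ₁ ≠ μ₂
s₁²/n₁ = 15.90²/30 = 8.4270,  s₂²/n₂ = 11.64²/18 = 7.5272
SE = √(s₁²/n₁ + s₂²/n₂) = √(8.4270 + 7.5272) = 3.9943
df (Welch-Satterthwaite) = (s₁²/n₁ + s₂²/n₂)² / [(s₁²/n₁)²/(n₁-1) + (s₂²/n₂)²/(n₂-1)] ≈ 44.02
t = (x̄₁ - x̄₂) / SE = (55.79 - 71.59) / 3.9943 = -15.80 / 3.9943 = -3.956
p-value = 0.0003

Since p-value < α = 0.01, we reject H₀.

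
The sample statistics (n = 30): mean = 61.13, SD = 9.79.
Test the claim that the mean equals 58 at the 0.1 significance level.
One-sample t-test:
H₀: μ = 58
H₁: μ ≠ 58
df = n - 1 = 29
t = (x̄ - μ₀) / (s/√n) = (61.13 - 58) / (9.79/√30) = 1.751
p-value = 0.0905

Since p-value < α = 0.1, we reject H₀.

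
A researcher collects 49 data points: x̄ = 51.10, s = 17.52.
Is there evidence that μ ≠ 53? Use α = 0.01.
One-sample t-test:
H₀: μ = 53
H₁: μ ≠ 53
df = n - 1 = 48
t = (x̄ - μ₀) / (s/√n) = (51.10 - 53) / (17.52/√49) = -0.759
p-value = 0.4515

Since p-value > α = 0.01, we fail to reject H₀.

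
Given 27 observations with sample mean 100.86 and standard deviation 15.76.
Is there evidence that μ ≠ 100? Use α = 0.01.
One-sample t-test:
H₀: μ = 100
H₁: μ ≠ 100
df = n - 1 = 26
t = (x̄ - μ₀) / (s/√n) = (100.86 - 100) / (15.76/√27) = 0.284
p-value = 0.7790

Since p-value > α = 0.01, we fail to reject H₀.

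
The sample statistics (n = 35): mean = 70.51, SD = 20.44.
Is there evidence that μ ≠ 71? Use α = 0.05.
One-sample t-test:
H₀: μ = 71
H₁: μ ≠ 71
df = n - 1 = 34
t = (x̄ - μ₀) / (s/√n) = (70.51 - 71) / (20.44/√35) = -0.142
p-value = 0.8881

Since p-value > α = 0.05, we fail to reject H₀.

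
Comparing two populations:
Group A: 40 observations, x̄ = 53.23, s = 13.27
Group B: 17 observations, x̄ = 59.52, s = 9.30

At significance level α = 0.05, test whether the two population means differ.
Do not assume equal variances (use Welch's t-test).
Welch's two-sample t-test:
H₀: μ₁ = μ₂
H₁: μ₁ ≠ μ₂
s₁²/n₁ = 13.27²/40 = 4.4023,  s₂²/n₂ = 9.30²/17 = 5.0876
SE = √(s₁²/n₁ + s₂²/n₂) = √(4.4023 + 5.0876) = 3.0806
df (Welch-Satterthwaite) = (s₁²/n₁ + s₂²/n₂)² / [(s₁²/n₁)²/(n₁-1) + (s₂²/n₂)²/(n₂-1)] ≈ 42.59
t = (x̄₁ - x̄₂) / SE = (53.23 - 59.52) / 3.0806 = -6.29 / 3.0806 = -2.042
p-value = 0.0474

Since p-value < α = 0.05, we reject H₀.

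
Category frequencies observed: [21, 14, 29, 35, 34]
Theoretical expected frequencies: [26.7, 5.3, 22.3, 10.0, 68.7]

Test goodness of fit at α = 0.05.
Chi-square goodness of fit test:
H₀: observed counts match expected distribution
H₁: observed counts differ from expected distribution
df = k - 1 = 4
χ² = Σ(O - E)²/E
   = (21 - 26.7)²/26.7 + (14 - 5.3)²/5.3 + (29 - 22.3)²/22.3 + (35 - 10.0)²/10.0 + (34 - 68.7)²/68.7
   = 1.217 + 14.281 + 2.013 + 62.500 + 17.527
   = 97.54
p-value < 0.0001

Since p-value < α = 0.05, we reject H₀.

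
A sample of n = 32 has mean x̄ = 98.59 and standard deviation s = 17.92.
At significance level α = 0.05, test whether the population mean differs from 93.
One-sample t-test:
H₀: μ = 93
H₁: μ ≠ 93
df = n - 1 = 31
t = (x̄ - μ₀) / (s/√n) = (98.59 - 93) / (17.92/√32) = 1.765
p-value = 0.0875

Since p-value > α = 0.05, we fail to reject H₀.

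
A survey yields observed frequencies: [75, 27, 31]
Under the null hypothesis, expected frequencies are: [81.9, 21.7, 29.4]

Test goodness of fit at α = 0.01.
Chi-square goodness of fit test:
H₀: observed counts match expected distribution
H₁: observed counts differ from expected distribution
df = k - 1 = 2
χ² = Σ(O - E)²/E
   = (75 - 81.9)²/81.9 + (27 - 21.7)²/21.7 + (31 - 29.4)²/29.4
   = 0.581 + 1.294 + 0.087
   = 1.96
p-value = 0.3748

Since p-value > α = 0.01, we fail to reject H₀.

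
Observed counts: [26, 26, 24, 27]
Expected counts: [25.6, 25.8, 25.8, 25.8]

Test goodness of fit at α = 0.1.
Chi-square goodness of fit test:
H₀: observed counts match expected distribution
H₁: observed counts differ from expected distribution
df = k - 1 = 3
χ² = Σ(O - E)²/E
   = (26 - 25.6)²/25.6 + (26 - 25.8)²/25.8 + (24 - 25.8)²/25.8 + (27 - 25.8)²/25.8
   = 0.006 + 0.002 + 0.126 + 0.056
   = 0.19
p-value = 0.9793

Since p-value > α = 0.1, we fail to reject H₀.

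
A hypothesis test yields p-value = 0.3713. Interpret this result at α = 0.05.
Since p = 0.3713 > α = 0.05, fail to reject H₀.
There is insufficient evidence to reject the null hypothesis; the result is not statistically significant at the 0.05 level.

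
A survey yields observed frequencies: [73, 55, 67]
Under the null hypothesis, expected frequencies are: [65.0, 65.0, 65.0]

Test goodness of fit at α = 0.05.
Chi-square goodness of fit test:
H₀: observed counts match expected distribution
H₁: observed counts differ from expected distribution
df = k - 1 = 2
χ² = Σ(O - E)²/E
   = (73 - 65.0)²/65.0 + (55 - 65.0)²/65.0 + (67 - 65.0)²/65.0
   = 0.985 + 1.538 + 0.062
   = 2.58
p-value = 0.2746

Since p-value > α = 0.05, we fail to reject H₀.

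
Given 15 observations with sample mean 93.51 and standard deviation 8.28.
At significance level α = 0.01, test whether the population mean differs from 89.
One-sample t-test:
H₀: μ = 89
H₁: μ ≠ 89
df = n - 1 = 14
t = (x̄ - μ₀) / (s/√n) = (93.51 - 89) / (8.28/√15) = 2.110
p-value = 0.0534

Since p-value > α = 0.01, we fail to reject H₀.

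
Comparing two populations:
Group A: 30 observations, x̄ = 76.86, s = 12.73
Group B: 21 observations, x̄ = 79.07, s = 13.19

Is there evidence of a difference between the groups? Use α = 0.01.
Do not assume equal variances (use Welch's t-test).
Welch's two-sample t-test:
H₀: μ₁ = μ₂
H₁: μ₁ ≠ μ₂
s₁²/n₁ = 12.73²/30 = 5.4018,  s₂²/n₂ = 13.19²/21 = 8.2846
SE = √(s₁²/n₁ + s₂²/n₂) = √(5.4018 + 8.2846) = 3.6995
df (Welch-Satterthwaite) = (s₁²/n₁ + s₂²/n₂)² / [(s₁²/n₁)²/(n₁-1) + (s₂²/n₂)²/(n₂-1)] ≈ 42.21
t = (x̄₁ - x̄₂) / SE = (76.86 - 79.07) / 3.6995 = -2.21 / 3.6995 = -0.597
p-value = 0.5534

Since p-value > α = 0.01, we fail to reject H₀.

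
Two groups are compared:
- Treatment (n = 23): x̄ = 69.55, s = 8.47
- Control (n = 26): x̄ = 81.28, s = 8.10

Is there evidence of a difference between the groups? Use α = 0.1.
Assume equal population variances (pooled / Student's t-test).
Student's two-sample t-test (equal variances):
H₀: μ₁ = μ₂
H₁: μ₁ ≠ μ₂
df = n₁ + n₂ - 2 = 47
Pooled variance s_p² = [(n₁-1)s₁² + (n₂-1)s₂²] / (n₁ + n₂ - 2) = [(22)(8.47²) + (25)(8.10²)] / 47 = 68.4798
SE = √(s_p²(1/n₁ + 1/n₂)) = √(68.4798 × (1/23 + 1/26)) = 2.3688
t = (x̄₁ - x̄₂) / SE = (69.55 - 81.28) / 2.3688 = -11.73 / 2.3688 = -4.952
p-value < 0.0001

Since p-value < α = 0.1, we reject H₀.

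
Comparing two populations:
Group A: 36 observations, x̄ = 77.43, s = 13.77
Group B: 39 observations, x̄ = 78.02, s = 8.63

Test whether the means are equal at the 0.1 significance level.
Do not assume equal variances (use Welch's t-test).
Welch's two-sample t-test:
H₀: μ₁ = μ₂
H₁: μ₁ ≠ μ₂
s₁²/n₁ = 13.77²/36 = 5.2670,  s₂²/n₂ = 8.63²/39 = 1.9097
SE = √(s₁²/n₁ + s₂²/n₂) = √(5.2670 + 1.9097) = 2.6789
df (Welch-Satterthwaite) = (s₁²/n₁ + s₂²/n₂)² / [(s₁²/n₁)²/(n₁-1) + (s₂²/n₂)²/(n₂-1)] ≈ 57.96
t = (x̄₁ - x̄₂) / SE = (77.43 - 78.02) / 2.6789 = -0.59 / 2.6789 = -0.220
p-value = 0.8265

Since p-value > α = 0.1, we fail to reject H₀.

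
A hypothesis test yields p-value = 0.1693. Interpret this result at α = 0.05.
Since p = 0.1693 > α = 0.05, fail to reject H₀.
There is insufficient evidence to reject the null hypothesis; the result is not statistically significant at the 0.05 level.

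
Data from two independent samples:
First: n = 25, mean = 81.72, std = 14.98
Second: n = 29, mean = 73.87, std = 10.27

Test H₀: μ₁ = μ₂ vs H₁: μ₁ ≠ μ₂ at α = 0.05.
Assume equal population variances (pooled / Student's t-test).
Student's two-sample t-test (equal variances):
H₀: μ₁ = μ₂
H₁: μ₁ ≠ μ₂
df = n₁ + n₂ - 2 = 52
Pooled variance s_p² = [(n₁-1)s₁² + (n₂-1)s₂²] / (n₁ + n₂ - 2) = [(24)(14.98²) + (28)(10.27²)] / 52 = 160.3625
SE = √(s_p²(1/n₁ + 1/n₂)) = √(160.3625 × (1/25 + 1/29)) = 3.4560
t = (x̄₁ - x̄₂) / SE = (81.72 - 73.87) / 3.4560 = 7.85 / 3.4560 = 2.271
p-value = 0.0273

Since p-value < α = 0.05, we reject H₀.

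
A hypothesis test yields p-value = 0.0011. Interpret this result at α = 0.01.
Since p = 0.0011 < α = 0.01, reject H₀.
There is sufficient evidence to reject the null hypothesis; the result is statistically significant at the 0.01 level.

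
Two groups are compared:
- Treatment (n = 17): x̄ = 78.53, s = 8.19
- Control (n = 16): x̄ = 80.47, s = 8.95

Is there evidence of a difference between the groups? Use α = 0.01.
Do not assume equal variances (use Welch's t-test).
Welch's two-sample t-test:
H₀: μ₁ = μ₂
H₁: μ₁ ≠ μ₂
s₁²/n₁ = 8.19²/17 = 3.9457,  s₂²/n₂ = 8.95²/16 = 5.0064
SE = √(s₁²/n₁ + s₂²/n₂) = √(3.9457 + 5.0064) = 2.9920
df (Welch-Satterthwaite) = (s₁²/n₁ + s₂²/n₂)² / [(s₁²/n₁)²/(n₁-1) + (s₂²/n₂)²/(n₂-1)] ≈ 30.31
t = (x̄₁ - x̄₂) / SE = (78.53 - 80.47) / 2.9920 = -1.94 / 2.9920 = -0.648
p-value = 0.5216

Since p-value > α = 0.01, we fail to reject H₀.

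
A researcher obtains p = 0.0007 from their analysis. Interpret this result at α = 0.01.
Since p = 0.0007 < α = 0.01, reject H₀.
There is sufficient evidence to reject the null hypothesis; the result is statistically significant at the 0.01 level.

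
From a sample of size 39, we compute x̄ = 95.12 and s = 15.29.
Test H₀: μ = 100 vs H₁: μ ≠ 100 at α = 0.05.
One-sample t-test:
H₀: μ = 100
H₁: μ ≠ 100
df = n - 1 = 38
t = (x̄ - μ₀) / (s/√n) = (95.12 - 100) / (15.29/√39) = -1.993
p-value = 0.0535

Since p-value > α = 0.05, we fail to reject H₀.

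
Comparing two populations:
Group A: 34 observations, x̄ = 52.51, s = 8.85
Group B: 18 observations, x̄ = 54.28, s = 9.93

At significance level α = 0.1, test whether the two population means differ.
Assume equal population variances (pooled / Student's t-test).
Student's two-sample t-test (equal variances):
H₀: μ₁ = μ₂
H₁: μ₁ ≠ μ₂
df = n₁ + n₂ - 2 = 50
Pooled variance s_p² = [(n₁-1)s₁² + (n₂-1)s₂²] / (n₁ + n₂ - 2) = [(33)(8.85²) + (17)(9.93²)] / 50 = 85.2185
SE = √(s_p²(1/n₁ + 1/n₂)) = √(85.2185 × (1/34 + 1/18)) = 2.6909
t = (x̄₁ - x̄₂) / SE = (52.51 - 54.28) / 2.6909 = -1.77 / 2.6909 = -0.658
p-value = 0.5137

Since p-value > α = 0.1, we fail to reject H₀.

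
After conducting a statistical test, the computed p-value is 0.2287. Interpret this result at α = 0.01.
Since p = 0.2287 > α = 0.01, fail to reject H₀.
There is insufficient evidence to reject the null hypothesis; the result is not statistically significant at the 0.01 level.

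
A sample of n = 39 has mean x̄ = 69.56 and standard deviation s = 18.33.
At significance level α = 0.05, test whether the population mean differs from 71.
One-sample t-test:
H₀: μ = 71
H₁: μ ≠ 71
df = n - 1 = 38
t = (x̄ - μ₀) / (s/√n) = (69.56 - 71) / (18.33/√39) = -0.491
p-value = 0.6265

Since p-value > α = 0.05, we fail to reject H₀.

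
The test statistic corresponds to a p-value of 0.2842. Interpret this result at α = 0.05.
Since p = 0.2842 > α = 0.05, fail to reject H₀.
There is insufficient evidence to reject the null hypothesis; the result is not statistically significant at the 0.05 level.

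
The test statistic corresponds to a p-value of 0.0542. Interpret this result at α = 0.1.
Since p = 0.0542 < α = 0.1, reject H₀.
There is sufficient evidence to reject the null hypothesis; the result is statistically significant at the 0.1 level.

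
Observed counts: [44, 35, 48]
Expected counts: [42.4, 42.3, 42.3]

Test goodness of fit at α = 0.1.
Chi-square goodness of fit test:
H₀: observed counts match expected distribution
H₁: observed counts differ from expected distribution
df = k - 1 = 2
χ² = Σ(O - E)²/E
   = (44 - 42.4)²/42.4 + (35 - 42.3)²/42.3 + (48 - 42.3)²/42.3
   = 0.060 + 1.260 + 0.768
   = 2.09
p-value = 0.3520

Since p-value > α = 0.1, we fail to reject H₀.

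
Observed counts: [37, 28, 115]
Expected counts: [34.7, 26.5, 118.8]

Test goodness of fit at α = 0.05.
Chi-square goodness of fit test:
H₀: observed counts match expected distribution
H₁: observed counts differ from expected distribution
df = k - 1 = 2
χ² = Σ(O - E)²/E
   = (37 - 34.7)²/34.7 + (28 - 26.5)²/26.5 + (115 - 118.8)²/118.8
   = 0.152 + 0.085 + 0.122
   = 0.36
p-value = 0.8357

Since p-value > α = 0.05, we fail to reject H₀.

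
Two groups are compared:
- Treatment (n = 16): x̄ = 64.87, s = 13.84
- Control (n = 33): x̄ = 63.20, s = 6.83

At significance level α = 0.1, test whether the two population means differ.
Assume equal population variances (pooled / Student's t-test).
Student's two-sample t-test (equal variances):
H₀: μ₁ = μ₂
H₁: μ₁ ≠ μ₂
df = n₁ + n₂ - 2 = 47
Pooled variance s_p² = [(n₁-1)s₁² + (n₂-1)s₂²] / (n₁ + n₂ - 2) = [(15)(13.84²) + (32)(6.83²)] / 47 = 92.8925
SE = √(s_p²(1/n₁ + 1/n₂)) = √(92.8925 × (1/16 + 1/33)) = 2.9361
t = (x̄₁ - x̄₂) / SE = (64.87 - 63.20) / 2.9361 = 1.67 / 2.9361 = 0.569
p-value = 0.5722

Since p-value > α = 0.1, we fail to reject H₀.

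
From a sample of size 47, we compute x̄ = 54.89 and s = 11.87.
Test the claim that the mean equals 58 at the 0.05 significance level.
One-sample t-test:
H₀: μ = 58
H₁: μ ≠ 58
df = n - 1 = 46
t = (x̄ - μ₀) / (s/√n) = (54.89 - 58) / (11.87/√47) = -1.796
p-value = 0.0790

Since p-value > α = 0.05, we fail to reject H₀.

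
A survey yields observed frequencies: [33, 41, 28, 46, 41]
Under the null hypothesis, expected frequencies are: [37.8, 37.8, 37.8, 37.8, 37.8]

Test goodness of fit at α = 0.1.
Chi-square goodness of fit test:
H₀: observed counts match expected distribution
H₁: observed counts differ from expected distribution
df = k - 1 = 4
χ² = Σ(O - E)²/E
   = (33 - 37.8)²/37.8 + (41 - 37.8)²/37.8 + (28 - 37.8)²/37.8 + (46 - 37.8)²/37.8 + (41 - 37.8)²/37.8
   = 0.610 + 0.271 + 2.541 + 1.779 + 0.271
   = 5.47
p-value = 0.2423

Since p-value > α = 0.1, we fail to reject H₀.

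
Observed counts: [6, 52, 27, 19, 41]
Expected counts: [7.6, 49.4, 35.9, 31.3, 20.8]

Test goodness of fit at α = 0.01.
Chi-square goodness of fit test:
H₀: observed counts match expected distribution
H₁: observed counts differ from expected distribution
df = k - 1 = 4
χ² = Σ(O - E)²/E
   = (6 - 7.6)²/7.6 + (52 - 49.4)²/49.4 + (27 - 35.9)²/35.9 + (19 - 31.3)²/31.3 + (41 - 20.8)²/20.8
   = 0.337 + 0.137 + 2.206 + 4.834 + 19.617
   = 27.13
p-value < 0.0001

Since p-value < α = 0.01, we reject H₀.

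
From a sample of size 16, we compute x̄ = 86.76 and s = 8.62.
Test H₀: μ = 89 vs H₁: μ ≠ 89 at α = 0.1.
One-sample t-test:
H₀: μ = 89
H₁: μ ≠ 89
df = n - 1 = 15
t = (x̄ - μ₀) / (s/√n) = (86.76 - 89) / (8.62/√16) = -1.039
p-value = 0.3151

Since p-value > α = 0.1, we fail to reject H₀.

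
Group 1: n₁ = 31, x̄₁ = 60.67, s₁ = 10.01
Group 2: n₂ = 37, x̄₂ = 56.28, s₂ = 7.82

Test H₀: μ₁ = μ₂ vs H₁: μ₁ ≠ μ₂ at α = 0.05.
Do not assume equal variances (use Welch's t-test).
Welch's two-sample t-test:
H₀: μ₁ = μ₂
H₁: μ₁ ≠ μ₂
s₁²/n₁ = 10.01²/31 = 3.2323,  s₂²/n₂ = 7.82²/37 = 1.6528
SE = √(s₁²/n₁ + s₂²/n₂) = √(3.2323 + 1.6528) = 2.2102
df (Welch-Satterthwaite) = (s₁²/n₁ + s₂²/n₂)² / [(s₁²/n₁)²/(n₁-1) + (s₂²/n₂)²/(n₂-1)] ≈ 56.26
t = (x̄₁ - x̄₂) / SE = (60.67 - 56.28) / 2.2102 = 4.39 / 2.2102 = 1.986
p-value = 0.0519

Since p-value > α = 0.05, we fail to reject H₀.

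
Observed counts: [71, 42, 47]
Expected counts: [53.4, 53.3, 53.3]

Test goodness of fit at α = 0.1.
Chi-square goodness of fit test:
H₀: observed counts match expected distribution
H₁: observed counts differ from expected distribution
df = k - 1 = 2
χ² = Σ(O - E)²/E
   = (71 - 53.4)²/53.4 + (42 - 53.3)²/53.3 + (47 - 53.3)²/53.3
   = 5.801 + 2.396 + 0.745
   = 8.94
p-value = 0.0114

Since p-value < α = 0.1, we reject H₀.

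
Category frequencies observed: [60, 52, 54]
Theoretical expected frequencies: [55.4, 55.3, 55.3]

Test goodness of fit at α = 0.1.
Chi-square goodness of fit test:
H₀: observed counts match expected distribution
H₁: observed counts differ from expected distribution
df = k - 1 = 2
χ² = Σ(O - E)²/E
   = (60 - 55.4)²/55.4 + (52 - 55.3)²/55.3 + (54 - 55.3)²/55.3
   = 0.382 + 0.197 + 0.031
   = 0.61
p-value = 0.7373

Since p-value > α = 0.1, we fail to reject H₀.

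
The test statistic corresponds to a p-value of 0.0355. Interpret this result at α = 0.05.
Since p = 0.0355 < α = 0.05, reject H₀.
There is sufficient evidence to reject the null hypothesis; the result is statistically significant at the 0.05 level.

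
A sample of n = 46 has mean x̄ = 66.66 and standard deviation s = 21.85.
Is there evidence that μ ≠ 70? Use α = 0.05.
One-sample t-test:
H₀: μ = 70
H₁: μ ≠ 70
df = n - 1 = 45
t = (x̄ - μ₀) / (s/√n) = (66.66 - 70) / (21.85/√46) = -1.037
p-value = 0.3054

Since p-value > α = 0.05, we fail to reject H₀.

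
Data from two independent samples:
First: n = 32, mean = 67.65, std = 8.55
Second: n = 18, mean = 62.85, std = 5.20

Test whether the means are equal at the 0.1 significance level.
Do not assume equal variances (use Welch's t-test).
Welch's two-sample t-test:
H₀: μ₁ = μ₂
H₁: μ₁ ≠ μ₂
s₁²/n₁ = 8.55²/32 = 2.2845,  s₂²/n₂ = 5.20²/18 = 1.5022
SE = √(s₁²/n₁ + s₂²/n₂) = √(2.2845 + 1.5022) = 1.9459
df (Welch-Satterthwaite) = (s₁²/n₁ + s₂²/n₂)² / [(s₁²/n₁)²/(n₁-1) + (s₂²/n₂)²/(n₂-1)] ≈ 47.62
t = (x̄₁ - x̄₂) / SE = (67.65 - 62.85) / 1.9459 = 4.80 / 1.9459 = 2.467
p-value = 0.0173

Since p-value < α = 0.1, we reject H₀.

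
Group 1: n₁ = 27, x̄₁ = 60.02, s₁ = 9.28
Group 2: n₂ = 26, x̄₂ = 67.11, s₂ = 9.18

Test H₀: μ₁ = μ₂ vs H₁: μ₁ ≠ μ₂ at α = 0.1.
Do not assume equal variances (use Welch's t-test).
Welch's two-sample t-test:
H₀: μ₁ = μ₂
H₁: μ₁ ≠ μ₂
s₁²/n₁ = 9.28²/27 = 3.1896,  s₂²/n₂ = 9.18²/26 = 3.2412
SE = √(s₁²/n₁ + s₂²/n₂) = √(3.1896 + 3.2412) = 2.5359
df (Welch-Satterthwaite) = (s₁²/n₁ + s₂²/n₂)² / [(s₁²/n₁)²/(n₁-1) + (s₂²/n₂)²/(n₂-1)] ≈ 50.96
t = (x̄₁ - x̄₂) / SE = (60.02 - 67.11) / 2.5359 = -7.09 / 2.5359 = -2.796
p-value = 0.0073

Since p-value < α = 0.1, we reject H₀.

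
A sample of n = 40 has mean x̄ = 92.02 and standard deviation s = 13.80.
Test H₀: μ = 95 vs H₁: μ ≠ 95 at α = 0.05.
One-sample t-test:
H₀: μ = 95
H₁: μ ≠ 95
df = n - 1 = 39
t = (x̄ - μ₀) / (s/√n) = (92.02 - 95) / (13.80/√40) = -1.366
p-value = 0.1798

Since p-value > α = 0.05, we fail to reject H₀.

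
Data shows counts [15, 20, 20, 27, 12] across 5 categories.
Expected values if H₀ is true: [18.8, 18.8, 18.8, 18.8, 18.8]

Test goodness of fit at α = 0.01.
Chi-square goodness of fit test:
H₀: observed counts match expected distribution
H₁: observed counts differ from expected distribution
df = k - 1 = 4
χ² = Σ(O - E)²/E
   = (15 - 18.8)²/18.8 + (20 - 18.8)²/18.8 + (20 - 18.8)²/18.8 + (27 - 18.8)²/18.8 + (12 - 18.8)²/18.8
   = 0.768 + 0.077 + 0.077 + 3.577 + 2.460
   = 6.96
p-value = 0.1382

Since p-value > α = 0.01, we fail to reject H₀.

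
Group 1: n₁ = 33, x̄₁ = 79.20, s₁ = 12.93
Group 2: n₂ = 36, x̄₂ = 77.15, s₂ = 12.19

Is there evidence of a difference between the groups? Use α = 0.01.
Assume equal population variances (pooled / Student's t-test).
Student's two-sample t-test (equal variances):
H₀: μ₁ = μ₂
H₁: μ₁ ≠ μ₂
df = n₁ + n₂ - 2 = 67
Pooled variance s_p² = [(n₁-1)s₁² + (n₂-1)s₂²] / (n₁ + n₂ - 2) = [(32)(12.93²) + (35)(12.19²)] / 67 = 157.4743
SE = √(s_p²(1/n₁ + 1/n₂)) = √(157.4743 × (1/33 + 1/36)) = 3.0243
t = (x̄₁ - x̄₂) / SE = (79.20 - 77.15) / 3.0243 = 2.05 / 3.0243 = 0.678
p-value = 0.5002

Since p-value > α = 0.01, we fail to reject H₀.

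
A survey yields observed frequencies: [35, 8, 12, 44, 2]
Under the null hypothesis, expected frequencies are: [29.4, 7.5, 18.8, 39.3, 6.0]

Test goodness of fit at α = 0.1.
Chi-square goodness of fit test:
H₀: observed counts match expected distribution
H₁: observed counts differ from expected distribution
df = k - 1 = 4
χ² = Σ(O - E)²/E
   = (35 - 29.4)²/29.4 + (8 - 7.5)²/7.5 + (12 - 18.8)²/18.8 + (44 - 39.3)²/39.3 + (2 - 6.0)²/6.0
   = 1.067 + 0.033 + 2.460 + 0.562 + 2.667
   = 6.79
p-value = 0.1475

Since p-value > α = 0.1, we fail to reject H₀.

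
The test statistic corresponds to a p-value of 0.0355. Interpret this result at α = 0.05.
Since p = 0.0355 < α = 0.05, reject H₀.
There is sufficient evidence to reject the null hypothesis; the result is statistically significant at the 0.05 level.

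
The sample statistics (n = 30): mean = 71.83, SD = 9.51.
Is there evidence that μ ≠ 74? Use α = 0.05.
One-sample t-test:
H₀: μ = 74
H₁: μ ≠ 74
df = n - 1 = 29
t = (x̄ - μ₀) / (s/√n) = (71.83 - 74) / (9.51/√30) = -1.250
p-value = 0.2214

Since p-value > α = 0.05, we fail to reject H₀.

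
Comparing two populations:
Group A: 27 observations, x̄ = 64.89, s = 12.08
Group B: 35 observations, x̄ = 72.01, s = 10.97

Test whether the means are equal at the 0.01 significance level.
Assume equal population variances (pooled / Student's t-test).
Student's two-sample t-test (equal variances):
H₀: μ₁ = μ₂
H₁: μ₁ ≠ μ₂
df = n₁ + n₂ - 2 = 60
Pooled variance s_p² = [(n₁-1)s₁² + (n₂-1)s₂²] / (n₁ + n₂ - 2) = [(26)(12.08²) + (34)(10.97²)] / 60 = 131.4280
SE = √(s_p²(1/n₁ + 1/n₂)) = √(131.4280 × (1/27 + 1/35)) = 2.9365
t = (x̄₁ - x̄₂) / SE = (64.89 - 72.01) / 2.9365 = -7.12 / 2.9365 = -2.425
p-value = 0.0183

Since p-value > α = 0.01, we fail to reject H₀.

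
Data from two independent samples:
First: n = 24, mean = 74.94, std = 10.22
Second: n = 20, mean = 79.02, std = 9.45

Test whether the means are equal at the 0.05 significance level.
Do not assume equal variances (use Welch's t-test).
Welch's two-sample t-test:
H₀: μ₁ = μ₂
H₁: μ₁ ≠ μ₂
s₁²/n₁ = 10.22²/24 = 4.3520,  s₂²/n₂ = 9.45²/20 = 4.4651
SE = √(s₁²/n₁ + s₂²/n₂) = √(4.3520 + 4.4651) = 2.9694
df (Welch-Satterthwaite) = (s₁²/n₁ + s₂²/n₂)² / [(s₁²/n₁)²/(n₁-1) + (s₂²/n₂)²/(n₂-1)] ≈ 41.51
t = (x̄₁ - x̄₂) / SE = (74.94 - 79.02) / 2.9694 = -4.08 / 2.9694 = -1.374
p-value = 0.1768

Since p-value > α = 0.05, we fail to reject H₀.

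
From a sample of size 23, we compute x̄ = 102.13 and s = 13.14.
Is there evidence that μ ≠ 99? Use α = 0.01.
One-sample t-test:
H₀: μ = 99
H₁: μ ≠ 99
df = n - 1 = 22
t = (x̄ - μ₀) / (s/√n) = (102.13 - 99) / (13.14/√23) = 1.142
p-value = 0.2656

Since p-value > α = 0.01, we fail to reject H₀.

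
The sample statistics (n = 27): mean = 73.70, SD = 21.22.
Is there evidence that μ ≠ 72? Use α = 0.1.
One-sample t-test:
H₀: μ = 72
H₁: μ ≠ 72
df = n - 1 = 26
t = (x̄ - μ₀) / (s/√n) = (73.70 - 72) / (21.22/√27) = 0.416
p-value = 0.6806

Since p-value > α = 0.1, we fail to reject H₀.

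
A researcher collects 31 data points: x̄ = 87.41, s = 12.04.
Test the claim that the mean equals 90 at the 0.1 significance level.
One-sample t-test:
H₀: μ = 90
H₁: μ ≠ 90
df = n - 1 = 30
t = (x̄ - μ₀) / (s/√n) = (87.41 - 90) / (12.04/√31) = -1.198
p-value = 0.2404

Since p-value > α = 0.1, we fail to reject H₀.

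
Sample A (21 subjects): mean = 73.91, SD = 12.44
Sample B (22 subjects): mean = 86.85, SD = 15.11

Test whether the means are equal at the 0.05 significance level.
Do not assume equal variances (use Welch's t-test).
Welch's two-sample t-test:
H₀: μ₁ = μ₂
H₁: μ₁ ≠ μ₂
s₁²/n₁ = 12.44²/21 = 7.3692,  s₂²/n₂ = 15.11²/22 = 10.3778
SE = √(s₁²/n₁ + s₂²/n₂) = √(7.3692 + 10.3778) = 4.2127
df (Welch-Satterthwaite) = (s₁²/n₁ + s₂²/n₂)² / [(s₁²/n₁)²/(n₁-1) + (s₂²/n₂)²/(n₂-1)] ≈ 40.15
t = (x̄₁ - x̄₂) / SE = (73.91 - 86.85) / 4.2127 = -12.94 / 4.2127 = -3.072
p-value = 0.0038

Since p-value < α = 0.05, we reject H₀.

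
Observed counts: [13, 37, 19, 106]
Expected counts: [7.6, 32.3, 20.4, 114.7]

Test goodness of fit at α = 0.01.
Chi-square goodness of fit test:
H₀: observed counts match expected distribution
H₁: observed counts differ from expected distribution
df = k - 1 = 3
χ² = Σ(O - E)²/E
   = (13 - 7.6)²/7.6 + (37 - 32.3)²/32.3 + (19 - 20.4)²/20.4 + (106 - 114.7)²/114.7
   = 3.837 + 0.684 + 0.096 + 0.660
   = 5.28
p-value = 0.1526

Since p-value > α = 0.01, we fail to reject H₀.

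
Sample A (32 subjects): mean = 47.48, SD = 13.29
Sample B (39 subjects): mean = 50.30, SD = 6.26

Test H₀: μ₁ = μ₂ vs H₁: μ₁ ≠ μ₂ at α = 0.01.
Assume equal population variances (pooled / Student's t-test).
Student's two-sample t-test (equal variances):
H₀: μ₁ = μ₂
H₁: μ₁ ≠ μ₂
df = n₁ + n₂ - 2 = 69
Pooled variance s_p² = [(n₁-1)s₁² + (n₂-1)s₂²] / (n₁ + n₂ - 2) = [(31)(13.29²) + (38)(6.26²)] / 69 = 100.9344
SE = √(s_p²(1/n₁ + 1/n₂)) = √(100.9344 × (1/32 + 1/39)) = 2.3963
t = (x̄₁ - x̄₂) / SE = (47.48 - 50.30) / 2.3963 = -2.82 / 2.3963 = -1.177
p-value = 0.2433

Since p-value > α = 0.01, we fail to reject H₀.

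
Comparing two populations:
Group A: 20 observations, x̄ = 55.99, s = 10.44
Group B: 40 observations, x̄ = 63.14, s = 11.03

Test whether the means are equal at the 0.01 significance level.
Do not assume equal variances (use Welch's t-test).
Welch's two-sample t-test:
H₀: μ₁ = μ₂
H₁: μ₁ ≠ μ₂
s₁²/n₁ = 10.44²/20 = 5.4497,  s₂²/n₂ = 11.03²/40 = 3.0415
SE = √(s₁²/n₁ + s₂²/n₂) = √(5.4497 + 3.0415) = 2.9140
df (Welch-Satterthwaite) = (s₁²/n₁ + s₂²/n₂)² / [(s₁²/n₁)²/(n₁-1) + (s₂²/n₂)²/(n₂-1)] ≈ 40.05
t = (x̄₁ - x̄₂) / SE = (55.99 - 63.14) / 2.9140 = -7.15 / 2.9140 = -2.454
p-value = 0.0186

Since p-value > α = 0.01, we fail to reject H₀.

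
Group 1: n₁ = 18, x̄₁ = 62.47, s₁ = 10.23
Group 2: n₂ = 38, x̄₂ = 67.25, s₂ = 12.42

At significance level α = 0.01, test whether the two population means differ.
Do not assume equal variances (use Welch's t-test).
Welch's two-sample t-test:
H₀: μ₁ = μ₂
H₁: μ₁ ≠ μ₂
s₁²/n₁ = 10.23²/18 = 5.8140,  s₂²/n₂ = 12.42²/38 = 4.0594
SE = √(s₁²/n₁ + s₂²/n₂) = √(5.8140 + 4.0594) = 3.1422
df (Welch-Satterthwaite) = (s₁²/n₁ + s₂²/n₂)² / [(s₁²/n₁)²/(n₁-1) + (s₂²/n₂)²/(n₂-1)] ≈ 40.05
t = (x̄₁ - x̄₂) / SE = (62.47 - 67.25) / 3.1422 = -4.78 / 3.1422 = -1.521
p-value = 0.1361

Since p-value > α = 0.01, we fail to reject H₀.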